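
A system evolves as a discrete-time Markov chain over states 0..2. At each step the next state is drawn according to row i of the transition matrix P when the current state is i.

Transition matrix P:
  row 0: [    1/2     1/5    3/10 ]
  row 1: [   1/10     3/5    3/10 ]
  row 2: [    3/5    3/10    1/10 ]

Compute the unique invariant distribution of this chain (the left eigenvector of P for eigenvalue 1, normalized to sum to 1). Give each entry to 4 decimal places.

Balance equations π_j = Σ_i π_i·P[i][j]:
  π_0 = 1/2·π_0 + 1/10·π_1 + 3/5·π_2
  π_1 = 1/5·π_0 + 3/5·π_1 + 3/10·π_2
  normalize: π_0 + π_1 + π_2 = 1
Solving the linear system gives exactly π = [3/8, 3/8, 1/4].

π = [0.3750, 0.3750, 0.2500]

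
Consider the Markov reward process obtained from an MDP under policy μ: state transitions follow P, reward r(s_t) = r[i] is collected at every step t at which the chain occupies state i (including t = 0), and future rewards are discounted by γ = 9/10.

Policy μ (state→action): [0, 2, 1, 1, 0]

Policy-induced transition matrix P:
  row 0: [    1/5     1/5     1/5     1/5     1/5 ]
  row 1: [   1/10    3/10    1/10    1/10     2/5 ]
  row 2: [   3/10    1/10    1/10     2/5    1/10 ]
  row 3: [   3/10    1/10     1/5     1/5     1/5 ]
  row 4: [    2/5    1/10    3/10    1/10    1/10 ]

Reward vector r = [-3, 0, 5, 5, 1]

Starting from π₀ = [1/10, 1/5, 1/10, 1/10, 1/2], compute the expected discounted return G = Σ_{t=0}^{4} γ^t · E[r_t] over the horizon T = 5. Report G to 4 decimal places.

t=0: π = [0.1000, 0.2000, 0.1000, 0.1000, 0.5000], E[r] = 1.2000, γ^t·E[r] = 1.200000, running G = 1.200000
t=1: π = [0.3000, 0.1500, 0.2200, 0.1500, 0.1800], E[r] = 1.1300, γ^t·E[r] = 1.017000, running G = 2.217000
t=2: π = [0.2580, 0.1600, 0.1810, 0.2110, 0.1900], E[r] = 1.3760, γ^t·E[r] = 1.114560, running G = 3.331560
t=3: π = [0.2612, 0.1578, 0.1849, 0.2012, 0.1949], E[r] = 1.3418, γ^t·E[r] = 0.978172, running G = 4.309732
t=4: π = [0.2618, 0.1577, 0.1852, 0.2017, 0.1936], E[r] = 1.3428, γ^t·E[r] = 0.881011, running G = 5.190743

G = 5.1907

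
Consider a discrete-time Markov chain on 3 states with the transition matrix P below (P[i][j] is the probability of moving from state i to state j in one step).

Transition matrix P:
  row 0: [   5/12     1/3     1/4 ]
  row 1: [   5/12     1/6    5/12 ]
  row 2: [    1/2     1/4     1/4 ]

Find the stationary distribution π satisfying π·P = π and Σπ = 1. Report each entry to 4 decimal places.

Balance equations π_j = Σ_i π_i·P[i][j]:
  π_0 = 5/12·π_0 + 5/12·π_1 + 1/2·π_2
  π_1 = 1/3·π_0 + 1/6·π_1 + 1/4·π_2
  normalize: π_0 + π_1 + π_2 = 1
Solving the linear system gives exactly π = [15/34, 9/34, 5/17].

π = [0.4412, 0.2647, 0.2941]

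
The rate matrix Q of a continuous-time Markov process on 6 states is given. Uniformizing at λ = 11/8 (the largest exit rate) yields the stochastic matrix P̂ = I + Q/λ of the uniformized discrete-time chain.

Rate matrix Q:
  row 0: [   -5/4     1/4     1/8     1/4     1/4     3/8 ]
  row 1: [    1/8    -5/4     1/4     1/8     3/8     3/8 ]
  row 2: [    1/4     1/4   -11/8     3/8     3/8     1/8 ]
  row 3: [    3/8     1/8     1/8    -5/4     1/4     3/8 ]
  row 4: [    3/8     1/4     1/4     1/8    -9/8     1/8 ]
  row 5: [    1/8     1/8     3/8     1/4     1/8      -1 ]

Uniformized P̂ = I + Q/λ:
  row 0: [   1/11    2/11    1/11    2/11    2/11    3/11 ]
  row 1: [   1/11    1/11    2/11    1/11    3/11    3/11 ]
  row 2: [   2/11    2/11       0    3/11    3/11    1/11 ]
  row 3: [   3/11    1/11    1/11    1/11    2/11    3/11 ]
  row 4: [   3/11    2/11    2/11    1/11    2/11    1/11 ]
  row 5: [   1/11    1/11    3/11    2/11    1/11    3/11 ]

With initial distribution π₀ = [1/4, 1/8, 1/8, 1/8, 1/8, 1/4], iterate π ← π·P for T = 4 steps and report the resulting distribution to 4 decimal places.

t=0: π = [0.2500, 0.1250, 0.1250, 0.1250, 0.1250, 0.2500]
t=1: π = [0.1477, 0.1364, 0.1477, 0.1591, 0.1818, 0.2273]
t=2: π = [0.1663, 0.1343, 0.1477, 0.1519, 0.1870, 0.2128]
t=3: π = [0.1659, 0.1365, 0.1454, 0.1522, 0.1881, 0.2119]
t=4: π = [0.1660, 0.1363, 0.1457, 0.1517, 0.1882, 0.2121]

π = [0.1660, 0.1363, 0.1457, 0.1517, 0.1882, 0.2121]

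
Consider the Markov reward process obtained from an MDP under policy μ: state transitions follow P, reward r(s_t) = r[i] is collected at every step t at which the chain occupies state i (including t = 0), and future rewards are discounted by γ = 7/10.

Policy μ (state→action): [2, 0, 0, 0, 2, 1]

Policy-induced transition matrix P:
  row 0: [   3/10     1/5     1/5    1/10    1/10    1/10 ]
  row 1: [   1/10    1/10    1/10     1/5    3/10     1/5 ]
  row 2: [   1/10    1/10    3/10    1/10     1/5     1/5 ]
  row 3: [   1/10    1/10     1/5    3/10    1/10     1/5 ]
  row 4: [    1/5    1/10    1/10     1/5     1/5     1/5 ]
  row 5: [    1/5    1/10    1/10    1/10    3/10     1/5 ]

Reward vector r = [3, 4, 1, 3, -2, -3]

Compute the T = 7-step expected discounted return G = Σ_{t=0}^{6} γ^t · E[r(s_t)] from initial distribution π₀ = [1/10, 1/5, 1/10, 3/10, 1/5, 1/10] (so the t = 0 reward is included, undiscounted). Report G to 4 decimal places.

G = 2.8423

t=0: π = [0.1000, 0.2000, 0.1000, 0.3000, 0.2000, 0.1000], E[r] = 1.4000, γ^t·E[r] = 1.400000, running G = 1.400000
t=1: π = [0.1500, 0.1100, 0.1600, 0.2000, 0.1900, 0.1900], E[r] = 0.7000, γ^t·E[r] = 0.490000, running G = 1.890000
t=2: π = [0.1680, 0.1150, 0.1670, 0.1700, 0.1950, 0.1850], E[r] = 0.6960, γ^t·E[r] = 0.341040, running G = 2.231040
t=3: π = [0.1716, 0.1168, 0.1672, 0.1650, 0.1962, 0.1832], E[r] = 0.7022, γ^t·E[r] = 0.240855, running G = 2.471895
t=4: π = [0.1723, 0.1172, 0.1671, 0.1643, 0.1963, 0.1828], E[r] = 0.7042, γ^t·E[r] = 0.169083, running G = 2.640978
t=5: π = [0.1724, 0.1172, 0.1671, 0.1642, 0.1963, 0.1828], E[r] = 0.7047, γ^t·E[r] = 0.118441, running G = 2.759418
t=6: π = [0.1724, 0.1172, 0.1671, 0.1642, 0.1963, 0.1828], E[r] = 0.7048, γ^t·E[r] = 0.082919, running G = 2.842338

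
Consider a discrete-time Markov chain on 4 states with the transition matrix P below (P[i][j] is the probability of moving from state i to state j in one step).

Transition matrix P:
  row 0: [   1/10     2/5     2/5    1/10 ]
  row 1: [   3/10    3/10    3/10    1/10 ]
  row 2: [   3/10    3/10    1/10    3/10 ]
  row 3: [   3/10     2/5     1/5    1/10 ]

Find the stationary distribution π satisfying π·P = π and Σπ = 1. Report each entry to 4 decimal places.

π = [0.2500, 0.3402, 0.2582, 0.1516]

Balance equations π_j = Σ_i π_i·P[i][j]:
  π_0 = 1/10·π_0 + 3/10·π_1 + 3/10·π_2 + 3/10·π_3
  π_1 = 2/5·π_0 + 3/10·π_1 + 3/10·π_2 + 2/5·π_3
  π_2 = 2/5·π_0 + 3/10·π_1 + 1/10·π_2 + 1/5·π_3
  normalize: π_0 + π_1 + π_2 + π_3 = 1
Solving the linear system gives exactly π = [1/4, 83/244, 63/244, 37/244].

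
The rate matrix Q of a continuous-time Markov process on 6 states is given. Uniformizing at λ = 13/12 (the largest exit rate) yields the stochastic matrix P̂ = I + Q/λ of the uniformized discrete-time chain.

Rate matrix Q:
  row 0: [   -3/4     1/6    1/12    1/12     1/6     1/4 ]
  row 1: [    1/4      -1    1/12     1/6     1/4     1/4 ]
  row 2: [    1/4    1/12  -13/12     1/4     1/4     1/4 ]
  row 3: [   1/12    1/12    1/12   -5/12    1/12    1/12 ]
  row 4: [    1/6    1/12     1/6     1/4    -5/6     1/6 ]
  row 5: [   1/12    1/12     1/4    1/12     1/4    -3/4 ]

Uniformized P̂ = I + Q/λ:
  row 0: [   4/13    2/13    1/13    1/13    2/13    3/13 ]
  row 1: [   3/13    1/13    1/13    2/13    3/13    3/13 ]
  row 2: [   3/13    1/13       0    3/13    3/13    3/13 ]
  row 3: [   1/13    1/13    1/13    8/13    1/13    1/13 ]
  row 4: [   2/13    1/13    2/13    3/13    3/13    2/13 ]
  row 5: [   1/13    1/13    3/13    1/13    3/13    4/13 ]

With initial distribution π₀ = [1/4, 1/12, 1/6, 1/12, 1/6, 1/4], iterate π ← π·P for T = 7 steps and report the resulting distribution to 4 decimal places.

t=0: π = [0.2500, 0.0833, 0.1667, 0.0833, 0.1667, 0.2500]
t=1: π = [0.1859, 0.0962, 0.1154, 0.1795, 0.1987, 0.2244]
t=2: π = [0.1677, 0.0912, 0.1179, 0.2293, 0.1889, 0.2051]
t=3: π = [0.1623, 0.0898, 0.1139, 0.2546, 0.1826, 0.1967]
t=4: π = [0.1598, 0.0894, 0.1125, 0.2665, 0.1791, 0.1927]
t=5: π = [0.1586, 0.0892, 0.1117, 0.2722, 0.1775, 0.1908]
t=6: π = [0.1581, 0.0891, 0.1113, 0.2748, 0.1767, 0.1899]
t=7: π = [0.1578, 0.0891, 0.1112, 0.2761, 0.1763, 0.1895]

π = [0.1578, 0.0891, 0.1112, 0.2761, 0.1763, 0.1895]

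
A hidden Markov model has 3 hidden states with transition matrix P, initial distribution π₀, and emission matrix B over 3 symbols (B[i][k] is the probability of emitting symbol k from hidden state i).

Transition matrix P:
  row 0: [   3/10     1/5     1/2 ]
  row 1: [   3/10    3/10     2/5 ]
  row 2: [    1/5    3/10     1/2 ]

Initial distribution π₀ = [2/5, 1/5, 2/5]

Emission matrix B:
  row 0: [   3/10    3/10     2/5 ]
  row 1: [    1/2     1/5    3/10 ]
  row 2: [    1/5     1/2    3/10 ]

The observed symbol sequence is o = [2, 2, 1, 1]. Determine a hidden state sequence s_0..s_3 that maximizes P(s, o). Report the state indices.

path = [0, 2, 2, 2]

t=0: δ = [1.600e-01, 6.000e-02, 1.200e-01]  (obs o_0=2)
t=1: δ = [1.920e-02, 1.080e-02, 2.400e-02]  ψ = [0, 2, 0]  (obs o_1=2)
t=2: δ = [1.728e-03, 1.440e-03, 6.000e-03]  ψ = [0, 2, 2]  (obs o_2=1)
t=3: δ = [3.600e-04, 3.600e-04, 1.500e-03]  ψ = [2, 2, 2]  (obs o_3=1)
backtrack: best end state = 2; path = [0, 2, 2, 2]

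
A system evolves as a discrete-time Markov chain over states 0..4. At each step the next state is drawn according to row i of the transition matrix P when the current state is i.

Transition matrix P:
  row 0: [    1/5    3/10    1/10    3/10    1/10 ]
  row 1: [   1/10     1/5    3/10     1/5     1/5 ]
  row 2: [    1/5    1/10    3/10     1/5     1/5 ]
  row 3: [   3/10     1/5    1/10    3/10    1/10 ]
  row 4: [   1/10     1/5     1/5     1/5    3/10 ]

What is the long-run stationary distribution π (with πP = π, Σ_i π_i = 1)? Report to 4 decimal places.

Balance equations π_j = Σ_i π_i·P[i][j]:
  π_0 = 1/5·π_0 + 1/10·π_1 + 1/5·π_2 + 3/10·π_3 + 1/10·π_4
  π_1 = 3/10·π_0 + 1/5·π_1 + 1/10·π_2 + 1/5·π_3 + 1/5·π_4
  π_2 = 1/10·π_0 + 3/10·π_1 + 3/10·π_2 + 1/10·π_3 + 1/5·π_4
  π_3 = 3/10·π_0 + 1/5·π_1 + 1/5·π_2 + 3/10·π_3 + 1/5·π_4
  normalize: π_0 + π_1 + π_2 + π_3 + π_4 = 1
Solving the linear system gives exactly π = [1361/7280, 207/1040, 1431/7280, 1769/7280, 127/728].

π = [0.1870, 0.1990, 0.1966, 0.2430, 0.1745]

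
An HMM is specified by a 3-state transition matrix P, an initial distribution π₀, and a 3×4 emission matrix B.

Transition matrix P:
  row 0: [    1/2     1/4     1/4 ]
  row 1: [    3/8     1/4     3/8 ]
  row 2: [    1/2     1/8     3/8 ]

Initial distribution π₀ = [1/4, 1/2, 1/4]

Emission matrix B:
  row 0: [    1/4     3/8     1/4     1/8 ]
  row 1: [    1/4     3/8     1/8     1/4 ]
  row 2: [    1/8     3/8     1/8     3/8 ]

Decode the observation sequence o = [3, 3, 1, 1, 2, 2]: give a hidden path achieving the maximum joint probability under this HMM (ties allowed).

path = [1, 2, 0, 0, 0, 0]

t=0: δ = [3.125e-02, 1.250e-01, 9.375e-02]  (obs o_0=3)
t=1: δ = [5.859e-03, 7.812e-03, 1.758e-02]  ψ = [1, 1, 1]  (obs o_1=3)
t=2: δ = [3.296e-03, 8.240e-04, 2.472e-03]  ψ = [2, 2, 2]  (obs o_2=1)
t=3: δ = [6.180e-04, 3.090e-04, 3.476e-04]  ψ = [0, 0, 2]  (obs o_3=1)
t=4: δ = [7.725e-05, 1.931e-05, 1.931e-05]  ψ = [0, 0, 0]  (obs o_4=2)
t=5: δ = [9.656e-06, 2.414e-06, 2.414e-06]  ψ = [0, 0, 0]  (obs o_5=2)
backtrack: best end state = 0; path = [1, 2, 0, 0, 0, 0]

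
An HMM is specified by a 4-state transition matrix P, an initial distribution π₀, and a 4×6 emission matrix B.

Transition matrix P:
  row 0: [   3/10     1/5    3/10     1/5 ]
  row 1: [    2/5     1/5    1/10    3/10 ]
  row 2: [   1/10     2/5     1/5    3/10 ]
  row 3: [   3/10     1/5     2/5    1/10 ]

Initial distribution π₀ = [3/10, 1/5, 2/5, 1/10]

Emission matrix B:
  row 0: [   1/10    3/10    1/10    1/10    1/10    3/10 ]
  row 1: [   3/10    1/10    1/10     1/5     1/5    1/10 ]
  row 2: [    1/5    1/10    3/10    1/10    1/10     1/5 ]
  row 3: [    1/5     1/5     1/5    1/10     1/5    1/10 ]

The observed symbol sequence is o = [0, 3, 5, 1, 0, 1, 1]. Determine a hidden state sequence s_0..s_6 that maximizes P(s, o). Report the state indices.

path = [2, 1, 0, 0, 1, 0, 0]

t=0: δ = [3.000e-02, 6.000e-02, 8.000e-02, 2.000e-02]  (obs o_0=0)
t=1: δ = [2.400e-03, 6.400e-03, 1.600e-03, 2.400e-03]  ψ = [1, 2, 2, 2]  (obs o_1=3)
t=2: δ = [7.680e-04, 1.280e-04, 1.920e-04, 1.920e-04]  ψ = [1, 1, 3, 1]  (obs o_2=5)
t=3: δ = [6.912e-05, 1.536e-05, 2.304e-05, 3.072e-05]  ψ = [0, 0, 0, 0]  (obs o_3=1)
t=4: δ = [2.074e-06, 4.147e-06, 4.147e-06, 2.765e-06]  ψ = [0, 0, 0, 0]  (obs o_4=0)
t=5: δ = [4.977e-07, 1.659e-07, 1.106e-07, 2.488e-07]  ψ = [1, 2, 3, 1]  (obs o_5=1)
t=6: δ = [4.479e-08, 9.953e-09, 1.493e-08, 1.991e-08]  ψ = [0, 0, 0, 0]  (obs o_6=1)
backtrack: best end state = 0; path = [2, 1, 0, 0, 1, 0, 0]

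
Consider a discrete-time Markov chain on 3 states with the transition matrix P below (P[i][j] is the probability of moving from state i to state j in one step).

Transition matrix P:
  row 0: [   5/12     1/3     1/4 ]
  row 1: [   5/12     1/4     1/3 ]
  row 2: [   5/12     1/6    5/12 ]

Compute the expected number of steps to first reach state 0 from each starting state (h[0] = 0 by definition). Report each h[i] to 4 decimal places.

h = [0.0000, 2.4000, 2.4000]

First-step conditioning: h[0] = 0; for i ≠ 0, h[i] = 1 + Σ_k P[i][k]·h[k].
  h[1] = 1 + 1/4·h[1] + 1/3·h[2]
  h[2] = 1 + 1/6·h[1] + 5/12·h[2]
Solving the 2×2 linear system over states ≠ 0 gives exactly h = [0, 12/5, 12/5] (h[0] = 0 is the target).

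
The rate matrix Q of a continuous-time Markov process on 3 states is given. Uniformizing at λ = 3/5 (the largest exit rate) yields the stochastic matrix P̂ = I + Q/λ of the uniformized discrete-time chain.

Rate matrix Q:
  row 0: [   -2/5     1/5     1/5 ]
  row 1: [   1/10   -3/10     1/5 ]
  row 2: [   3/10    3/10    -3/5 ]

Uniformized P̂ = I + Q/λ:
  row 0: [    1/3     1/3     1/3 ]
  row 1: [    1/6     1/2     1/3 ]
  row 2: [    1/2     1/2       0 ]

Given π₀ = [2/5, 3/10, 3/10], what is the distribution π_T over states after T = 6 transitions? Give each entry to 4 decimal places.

π = [0.3000, 0.4500, 0.2501]

t=0: π = [0.4000, 0.3000, 0.3000]
t=1: π = [0.3333, 0.4333, 0.2333]
t=2: π = [0.3000, 0.4444, 0.2556]
t=3: π = [0.3019, 0.4500, 0.2481]
t=4: π = [0.2997, 0.4497, 0.2506]
t=5: π = [0.3002, 0.4501, 0.2498]
t=6: π = [0.3000, 0.4500, 0.2501]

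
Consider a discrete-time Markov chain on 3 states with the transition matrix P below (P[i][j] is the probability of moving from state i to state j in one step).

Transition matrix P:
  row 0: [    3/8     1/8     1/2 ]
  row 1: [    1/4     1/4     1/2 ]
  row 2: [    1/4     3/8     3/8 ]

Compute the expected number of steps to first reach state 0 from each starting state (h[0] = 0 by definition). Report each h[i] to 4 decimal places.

h = [0.0000, 4.0000, 4.0000]

First-step conditioning: h[0] = 0; for i ≠ 0, h[i] = 1 + Σ_k P[i][k]·h[k].
  h[1] = 1 + 1/4·h[1] + 1/2·h[2]
  h[2] = 1 + 3/8·h[1] + 3/8·h[2]
Solving the 2×2 linear system over states ≠ 0 gives exactly h = [0, 4, 4] (h[0] = 0 is the target).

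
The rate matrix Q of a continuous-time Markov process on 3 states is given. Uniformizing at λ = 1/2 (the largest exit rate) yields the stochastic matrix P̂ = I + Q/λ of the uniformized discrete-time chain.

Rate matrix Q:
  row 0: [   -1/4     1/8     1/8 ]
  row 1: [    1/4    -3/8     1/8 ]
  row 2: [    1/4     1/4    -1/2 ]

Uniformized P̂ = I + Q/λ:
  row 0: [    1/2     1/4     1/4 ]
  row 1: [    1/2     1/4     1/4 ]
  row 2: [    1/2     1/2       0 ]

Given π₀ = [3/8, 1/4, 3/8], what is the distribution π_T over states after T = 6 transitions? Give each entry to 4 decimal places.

π = [0.5000, 0.3000, 0.2000]

t=0: π = [0.3750, 0.2500, 0.3750]
t=1: π = [0.5000, 0.3438, 0.1563]
t=2: π = [0.5000, 0.2891, 0.2109]
t=3: π = [0.5000, 0.3027, 0.1973]
t=4: π = [0.5000, 0.2993, 0.2007]
t=5: π = [0.5000, 0.3002, 0.1998]
t=6: π = [0.5000, 0.3000, 0.2000]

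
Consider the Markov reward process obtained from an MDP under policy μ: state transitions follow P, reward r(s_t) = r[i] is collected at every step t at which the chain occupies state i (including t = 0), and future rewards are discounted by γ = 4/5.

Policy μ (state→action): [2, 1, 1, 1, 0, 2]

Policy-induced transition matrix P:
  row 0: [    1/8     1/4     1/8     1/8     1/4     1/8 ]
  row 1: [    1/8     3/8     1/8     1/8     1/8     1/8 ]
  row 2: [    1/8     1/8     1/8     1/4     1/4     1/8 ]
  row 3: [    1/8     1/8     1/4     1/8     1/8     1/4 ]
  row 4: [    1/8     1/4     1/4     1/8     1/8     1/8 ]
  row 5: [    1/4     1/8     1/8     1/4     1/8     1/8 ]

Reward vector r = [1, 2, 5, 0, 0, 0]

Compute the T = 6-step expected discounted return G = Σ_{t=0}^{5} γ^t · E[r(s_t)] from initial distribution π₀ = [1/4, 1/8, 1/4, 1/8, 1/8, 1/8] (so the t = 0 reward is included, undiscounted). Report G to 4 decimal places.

G = 5.4833

t=0: π = [0.2500, 0.1250, 0.2500, 0.1250, 0.1250, 0.1250], E[r] = 1.7500, γ^t·E[r] = 1.750000, running G = 1.750000
t=1: π = [0.1406, 0.2031, 0.1563, 0.1719, 0.1875, 0.1406], E[r] = 1.3281, γ^t·E[r] = 1.062500, running G = 2.812500
t=2: π = [0.1426, 0.2168, 0.1699, 0.1621, 0.1621, 0.1465], E[r] = 1.4258, γ^t·E[r] = 0.912500, running G = 3.725000
t=3: π = [0.1433, 0.2173, 0.1655, 0.1646, 0.1641, 0.1453], E[r] = 1.4055, γ^t·E[r] = 0.719625, running G = 4.444625
t=4: π = [0.1432, 0.2177, 0.1661, 0.1638, 0.1636, 0.1456], E[r] = 1.4090, γ^t·E[r] = 0.577138, running G = 5.021763
t=5: π = [0.1432, 0.2178, 0.1659, 0.1640, 0.1637, 0.1455], E[r] = 1.4084, γ^t·E[r] = 0.461510, running G = 5.483273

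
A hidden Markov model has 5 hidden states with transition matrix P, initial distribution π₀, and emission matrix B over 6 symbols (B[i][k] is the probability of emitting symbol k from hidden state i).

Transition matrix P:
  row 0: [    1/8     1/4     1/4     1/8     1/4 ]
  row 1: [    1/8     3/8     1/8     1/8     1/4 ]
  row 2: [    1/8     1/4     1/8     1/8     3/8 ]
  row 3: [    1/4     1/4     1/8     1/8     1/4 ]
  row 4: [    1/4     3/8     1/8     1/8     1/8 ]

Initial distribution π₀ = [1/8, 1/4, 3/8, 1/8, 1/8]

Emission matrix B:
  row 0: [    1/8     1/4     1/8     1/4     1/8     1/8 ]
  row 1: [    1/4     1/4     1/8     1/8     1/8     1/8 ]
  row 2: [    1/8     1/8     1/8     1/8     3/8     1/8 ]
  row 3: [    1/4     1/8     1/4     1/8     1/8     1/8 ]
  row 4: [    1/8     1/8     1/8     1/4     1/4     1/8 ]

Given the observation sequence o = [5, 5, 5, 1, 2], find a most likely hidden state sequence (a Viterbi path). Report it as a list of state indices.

t=0: δ = [1.562e-02, 3.125e-02, 4.688e-02, 1.562e-02, 1.562e-02]  (obs o_0=5)
t=1: δ = [7.324e-04, 1.465e-03, 7.324e-04, 7.324e-04, 2.197e-03]  ψ = [2, 1, 2, 2, 2]  (obs o_1=5)
t=2: δ = [6.866e-05, 1.030e-04, 3.433e-05, 3.433e-05, 4.578e-05]  ψ = [4, 4, 4, 4, 1]  (obs o_2=5)
t=3: δ = [3.219e-06, 9.656e-06, 2.146e-06, 1.609e-06, 3.219e-06]  ψ = [1, 1, 0, 1, 1]  (obs o_3=1)
t=4: δ = [1.509e-07, 4.526e-07, 1.509e-07, 3.017e-07, 3.017e-07]  ψ = [1, 1, 1, 1, 1]  (obs o_4=2)
backtrack: best end state = 1; path = [2, 4, 1, 1, 1]

path = [2, 4, 1, 1, 1]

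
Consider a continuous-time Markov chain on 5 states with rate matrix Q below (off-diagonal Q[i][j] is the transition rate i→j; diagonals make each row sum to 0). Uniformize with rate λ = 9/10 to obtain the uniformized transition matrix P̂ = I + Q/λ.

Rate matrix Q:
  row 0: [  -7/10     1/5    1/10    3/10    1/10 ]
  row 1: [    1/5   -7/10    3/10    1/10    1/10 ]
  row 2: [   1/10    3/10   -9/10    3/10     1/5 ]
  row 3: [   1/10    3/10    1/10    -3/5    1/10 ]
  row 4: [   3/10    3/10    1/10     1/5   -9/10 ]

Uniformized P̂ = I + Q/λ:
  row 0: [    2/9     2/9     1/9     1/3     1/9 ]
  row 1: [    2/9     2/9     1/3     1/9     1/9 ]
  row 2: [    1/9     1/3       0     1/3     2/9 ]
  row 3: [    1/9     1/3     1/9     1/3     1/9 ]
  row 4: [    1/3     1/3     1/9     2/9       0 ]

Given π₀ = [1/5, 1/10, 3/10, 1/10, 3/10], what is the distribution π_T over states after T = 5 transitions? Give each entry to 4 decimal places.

π = [0.1890, 0.2811, 0.1562, 0.2580, 0.1157]

t=0: π = [0.2000, 0.1000, 0.3000, 0.1000, 0.3000]
t=1: π = [0.2111, 0.3000, 0.1000, 0.2778, 0.1111]
t=2: π = [0.1926, 0.2765, 0.1667, 0.2543, 0.1099]
t=3: π = [0.1877, 0.2812, 0.1540, 0.2597, 0.1174]
t=4: π = [0.1893, 0.2812, 0.1565, 0.2578, 0.1152]
t=5: π = [0.1890, 0.2811, 0.1562, 0.2580, 0.1157]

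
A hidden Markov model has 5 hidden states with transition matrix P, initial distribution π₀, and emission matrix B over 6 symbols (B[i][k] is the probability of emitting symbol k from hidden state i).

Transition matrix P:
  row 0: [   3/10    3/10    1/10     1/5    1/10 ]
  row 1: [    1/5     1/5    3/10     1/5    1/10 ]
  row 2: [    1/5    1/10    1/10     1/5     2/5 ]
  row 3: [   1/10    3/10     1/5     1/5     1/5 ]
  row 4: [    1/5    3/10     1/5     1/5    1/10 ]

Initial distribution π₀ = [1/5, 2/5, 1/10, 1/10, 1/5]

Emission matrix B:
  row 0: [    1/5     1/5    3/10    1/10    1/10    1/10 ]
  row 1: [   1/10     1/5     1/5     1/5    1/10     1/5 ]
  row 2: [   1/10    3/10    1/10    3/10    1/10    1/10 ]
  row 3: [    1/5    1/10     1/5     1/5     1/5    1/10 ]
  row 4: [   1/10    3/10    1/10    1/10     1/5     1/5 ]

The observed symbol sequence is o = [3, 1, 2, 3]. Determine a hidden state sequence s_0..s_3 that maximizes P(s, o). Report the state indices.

path = [1, 2, 0, 1]

t=0: δ = [2.000e-02, 8.000e-02, 3.000e-02, 2.000e-02, 2.000e-02]  (obs o_0=3)
t=1: δ = [3.200e-03, 3.200e-03, 7.200e-03, 1.600e-03, 3.600e-03]  ψ = [1, 1, 1, 1, 2]  (obs o_1=1)
t=2: δ = [4.320e-04, 2.160e-04, 9.600e-05, 2.880e-04, 2.880e-04]  ψ = [2, 4, 1, 2, 2]  (obs o_2=2)
t=3: δ = [1.296e-05, 2.592e-05, 1.944e-05, 1.728e-05, 5.760e-06]  ψ = [0, 0, 1, 0, 3]  (obs o_3=3)
backtrack: best end state = 1; path = [1, 2, 0, 1]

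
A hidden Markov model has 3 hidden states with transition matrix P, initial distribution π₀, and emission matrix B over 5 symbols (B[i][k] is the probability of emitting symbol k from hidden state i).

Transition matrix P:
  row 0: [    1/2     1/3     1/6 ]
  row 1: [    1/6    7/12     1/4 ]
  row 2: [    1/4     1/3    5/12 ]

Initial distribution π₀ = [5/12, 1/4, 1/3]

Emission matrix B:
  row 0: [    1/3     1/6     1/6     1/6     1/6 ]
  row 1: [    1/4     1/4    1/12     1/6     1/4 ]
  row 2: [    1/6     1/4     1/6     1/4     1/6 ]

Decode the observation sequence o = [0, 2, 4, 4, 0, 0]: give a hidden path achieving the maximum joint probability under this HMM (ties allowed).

path = [0, 0, 1, 1, 1, 1]

t=0: δ = [1.389e-01, 6.250e-02, 5.556e-02]  (obs o_0=0)
t=1: δ = [1.157e-02, 3.858e-03, 3.858e-03]  ψ = [0, 0, 0]  (obs o_1=2)
t=2: δ = [9.645e-04, 9.645e-04, 3.215e-04]  ψ = [0, 0, 0]  (obs o_2=4)
t=3: δ = [8.038e-05, 1.407e-04, 4.019e-05]  ψ = [0, 1, 1]  (obs o_3=4)
t=4: δ = [1.340e-05, 2.051e-05, 5.861e-06]  ψ = [0, 1, 1]  (obs o_4=0)
t=5: δ = [2.233e-06, 2.991e-06, 8.547e-07]  ψ = [0, 1, 1]  (obs o_5=0)
backtrack: best end state = 1; path = [0, 0, 1, 1, 1, 1]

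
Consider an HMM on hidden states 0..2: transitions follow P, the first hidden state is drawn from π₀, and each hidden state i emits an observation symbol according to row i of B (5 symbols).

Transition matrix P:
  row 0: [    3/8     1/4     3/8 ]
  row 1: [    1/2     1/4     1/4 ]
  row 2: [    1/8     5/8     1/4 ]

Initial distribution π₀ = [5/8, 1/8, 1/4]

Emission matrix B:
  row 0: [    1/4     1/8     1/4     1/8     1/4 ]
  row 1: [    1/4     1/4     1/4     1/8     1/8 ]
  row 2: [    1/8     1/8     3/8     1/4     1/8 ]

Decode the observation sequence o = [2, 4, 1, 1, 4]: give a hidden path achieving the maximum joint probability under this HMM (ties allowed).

t=0: δ = [1.562e-01, 3.125e-02, 9.375e-02]  (obs o_0=2)
t=1: δ = [1.465e-02, 7.324e-03, 7.324e-03]  ψ = [0, 2, 0]  (obs o_1=4)
t=2: δ = [6.866e-04, 1.144e-03, 6.866e-04]  ψ = [0, 2, 0]  (obs o_2=1)
t=3: δ = [7.153e-05, 1.073e-04, 3.576e-05]  ψ = [1, 2, 1]  (obs o_3=1)
t=4: δ = [1.341e-05, 3.353e-06, 3.353e-06]  ψ = [1, 1, 0]  (obs o_4=4)
backtrack: best end state = 0; path = [0, 0, 2, 1, 0]

path = [0, 0, 2, 1, 0]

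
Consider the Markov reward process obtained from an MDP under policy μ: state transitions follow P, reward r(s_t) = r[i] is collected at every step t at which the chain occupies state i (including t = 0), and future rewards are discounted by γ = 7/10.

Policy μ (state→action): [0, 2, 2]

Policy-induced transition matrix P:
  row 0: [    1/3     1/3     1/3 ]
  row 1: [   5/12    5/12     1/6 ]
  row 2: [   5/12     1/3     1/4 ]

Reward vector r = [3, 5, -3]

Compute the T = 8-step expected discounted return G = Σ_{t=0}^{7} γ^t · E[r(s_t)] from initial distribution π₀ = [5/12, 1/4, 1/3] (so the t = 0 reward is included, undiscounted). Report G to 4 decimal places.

t=0: π = [0.4167, 0.2500, 0.3333], E[r] = 1.5000, γ^t·E[r] = 1.500000, running G = 1.500000
t=1: π = [0.3819, 0.3542, 0.2639], E[r] = 2.1250, γ^t·E[r] = 1.487500, running G = 2.987500
t=2: π = [0.3848, 0.3628, 0.2523], E[r] = 2.2118, γ^t·E[r] = 1.083785, running G = 4.071285
t=3: π = [0.3846, 0.3636, 0.2518], E[r] = 2.2161, γ^t·E[r] = 0.760138, running G = 4.831423
t=4: π = [0.3846, 0.3636, 0.2518], E[r] = 2.2167, γ^t·E[r] = 0.532241, running G = 5.363664
t=5: π = [0.3846, 0.3636, 0.2517], E[r] = 2.2168, γ^t·E[r] = 0.372574, running G = 5.736238
t=6: π = [0.3846, 0.3636, 0.2517], E[r] = 2.2168, γ^t·E[r] = 0.260802, running G = 5.997040
t=7: π = [0.3846, 0.3636, 0.2517], E[r] = 2.2168, γ^t·E[r] = 0.182562, running G = 6.179602

G = 6.1796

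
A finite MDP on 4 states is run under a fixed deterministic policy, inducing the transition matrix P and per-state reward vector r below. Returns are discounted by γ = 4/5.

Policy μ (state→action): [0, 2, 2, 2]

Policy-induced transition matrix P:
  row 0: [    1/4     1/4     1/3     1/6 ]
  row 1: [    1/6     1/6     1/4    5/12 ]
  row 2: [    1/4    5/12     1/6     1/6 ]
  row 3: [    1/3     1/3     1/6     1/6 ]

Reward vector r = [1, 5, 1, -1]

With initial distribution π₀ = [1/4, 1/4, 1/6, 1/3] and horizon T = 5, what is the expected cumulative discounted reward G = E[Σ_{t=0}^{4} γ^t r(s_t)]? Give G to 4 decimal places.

G = 5.2727

t=0: π = [0.2500, 0.2500, 0.1667, 0.3333], E[r] = 1.3333, γ^t·E[r] = 1.333333, running G = 1.333333
t=1: π = [0.2569, 0.2847, 0.2292, 0.2292], E[r] = 1.6806, γ^t·E[r] = 1.344444, running G = 2.677778
t=2: π = [0.2454, 0.2836, 0.2332, 0.2378], E[r] = 1.6586, γ^t·E[r] = 1.061481, running G = 3.739259
t=3: π = [0.2462, 0.2851, 0.2312, 0.2376], E[r] = 1.6651, γ^t·E[r] = 0.852543, running G = 4.591802
t=4: π = [0.2460, 0.2846, 0.2315, 0.2379], E[r] = 1.6624, γ^t·E[r] = 0.680932, running G = 5.272734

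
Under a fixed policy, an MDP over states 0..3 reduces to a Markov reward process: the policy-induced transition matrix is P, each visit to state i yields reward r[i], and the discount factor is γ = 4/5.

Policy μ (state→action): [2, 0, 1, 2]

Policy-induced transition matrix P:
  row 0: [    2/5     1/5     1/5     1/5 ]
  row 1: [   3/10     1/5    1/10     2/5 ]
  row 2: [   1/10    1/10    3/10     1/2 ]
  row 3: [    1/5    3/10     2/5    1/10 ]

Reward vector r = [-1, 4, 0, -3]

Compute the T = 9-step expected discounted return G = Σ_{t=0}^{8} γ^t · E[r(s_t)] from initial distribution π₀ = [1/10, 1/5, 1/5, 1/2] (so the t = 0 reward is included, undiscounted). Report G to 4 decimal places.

t=0: π = [0.1000, 0.2000, 0.2000, 0.5000], E[r] = -0.8000, γ^t·E[r] = -0.800000, running G = -0.800000
t=1: π = [0.2200, 0.2300, 0.3000, 0.2500], E[r] = -0.0500, γ^t·E[r] = -0.040000, running G = -0.840000
t=2: π = [0.2370, 0.1950, 0.2570, 0.3110], E[r] = -0.3900, γ^t·E[r] = -0.249600, running G = -1.089600
t=3: π = [0.2412, 0.2054, 0.2684, 0.2850], E[r] = -0.2746, γ^t·E[r] = -0.140595, running G = -1.230195
t=4: π = [0.2419, 0.2017, 0.2633, 0.2931], E[r] = -0.3146, γ^t·E[r] = -0.128860, running G = -1.359055
t=5: π = [0.2422, 0.2030, 0.2648, 0.2900], E[r] = -0.3003, γ^t·E[r] = -0.098415, running G = -1.457471
t=6: π = [0.2423, 0.2025, 0.2642, 0.2910], E[r] = -0.3053, γ^t·E[r] = -0.080023, running G = -1.537494
t=7: π = [0.2423, 0.2027, 0.2644, 0.2907], E[r] = -0.3035, γ^t·E[r] = -0.063652, running G = -1.601146
t=8: π = [0.2423, 0.2026, 0.2643, 0.2908], E[r] = -0.3041, γ^t·E[r] = -0.051023, running G = -1.652169

G = -1.6522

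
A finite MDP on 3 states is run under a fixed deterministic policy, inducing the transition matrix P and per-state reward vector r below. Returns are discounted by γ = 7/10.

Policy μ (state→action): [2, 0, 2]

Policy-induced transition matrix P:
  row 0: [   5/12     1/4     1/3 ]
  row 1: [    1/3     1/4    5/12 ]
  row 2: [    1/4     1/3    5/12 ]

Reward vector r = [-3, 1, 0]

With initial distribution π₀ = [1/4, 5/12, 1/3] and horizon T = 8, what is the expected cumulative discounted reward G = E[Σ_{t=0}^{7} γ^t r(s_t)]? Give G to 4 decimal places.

G = -1.8350

t=0: π = [0.2500, 0.4167, 0.3333], E[r] = -0.3333, γ^t·E[r] = -0.333333, running G = -0.333333
t=1: π = [0.3264, 0.2778, 0.3958], E[r] = -0.7014, γ^t·E[r] = -0.490972, running G = -0.824306
t=2: π = [0.3275, 0.2830, 0.3895], E[r] = -0.6997, γ^t·E[r] = -0.342830, running G = -1.167135
t=3: π = [0.3282, 0.2825, 0.3894], E[r] = -0.7021, γ^t·E[r] = -0.240808, running G = -1.407943
t=4: π = [0.3282, 0.2824, 0.3893], E[r] = -0.7023, γ^t·E[r] = -0.168611, running G = -1.576554
t=5: π = [0.3282, 0.2824, 0.3893], E[r] = -0.7023, γ^t·E[r] = -0.118033, running G = -1.694587
t=6: π = [0.3282, 0.2824, 0.3893], E[r] = -0.7023, γ^t·E[r] = -0.082624, running G = -1.777211
t=7: π = [0.3282, 0.2824, 0.3893], E[r] = -0.7023, γ^t·E[r] = -0.057837, running G = -1.835048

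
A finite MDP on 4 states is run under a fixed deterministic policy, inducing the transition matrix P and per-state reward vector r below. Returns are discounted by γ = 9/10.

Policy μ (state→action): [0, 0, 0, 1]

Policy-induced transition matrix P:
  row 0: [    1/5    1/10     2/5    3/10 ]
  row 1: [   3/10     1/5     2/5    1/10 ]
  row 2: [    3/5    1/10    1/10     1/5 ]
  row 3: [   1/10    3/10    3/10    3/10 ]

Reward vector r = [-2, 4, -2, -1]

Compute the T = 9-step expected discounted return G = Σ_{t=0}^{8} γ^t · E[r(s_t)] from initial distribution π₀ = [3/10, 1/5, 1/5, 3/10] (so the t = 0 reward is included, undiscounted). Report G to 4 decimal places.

t=0: π = [0.3000, 0.2000, 0.2000, 0.3000], E[r] = -0.5000, γ^t·E[r] = -0.500000, running G = -0.500000
t=1: π = [0.2700, 0.1800, 0.3100, 0.2400], E[r] = -0.6800, γ^t·E[r] = -0.612000, running G = -1.112000
t=2: π = [0.3180, 0.1660, 0.2830, 0.2330], E[r] = -0.7710, γ^t·E[r] = -0.624510, running G = -1.736510
t=3: π = [0.3065, 0.1632, 0.2918, 0.2385], E[r] = -0.7823, γ^t·E[r] = -0.570297, running G = -2.306807
t=4: π = [0.3092, 0.1640, 0.2886, 0.2382], E[r] = -0.7777, γ^t·E[r] = -0.510249, running G = -2.817056
t=5: π = [0.3080, 0.1640, 0.2896, 0.2383], E[r] = -0.7774, γ^t·E[r] = -0.459069, running G = -3.276124
t=6: π = [0.3084, 0.1641, 0.2893, 0.2382], E[r] = -0.7773, γ^t·E[r] = -0.413112, running G = -3.689236
t=7: π = [0.3083, 0.1641, 0.2894, 0.2383], E[r] = -0.7774, γ^t·E[r] = -0.371838, running G = -4.061074
t=8: π = [0.3083, 0.1641, 0.2894, 0.2383], E[r] = -0.7774, γ^t·E[r] = -0.334649, running G = -4.395724

G = -4.3957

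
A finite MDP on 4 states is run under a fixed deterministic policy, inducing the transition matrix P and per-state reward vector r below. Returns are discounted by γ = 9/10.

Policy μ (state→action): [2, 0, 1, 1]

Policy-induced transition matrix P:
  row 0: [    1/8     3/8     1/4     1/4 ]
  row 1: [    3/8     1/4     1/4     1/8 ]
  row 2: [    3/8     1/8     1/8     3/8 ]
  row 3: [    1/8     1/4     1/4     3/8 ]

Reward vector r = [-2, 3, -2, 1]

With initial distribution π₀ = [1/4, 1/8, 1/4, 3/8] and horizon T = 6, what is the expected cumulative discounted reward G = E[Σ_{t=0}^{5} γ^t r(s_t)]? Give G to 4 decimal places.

G = 0.2177

t=0: π = [0.2500, 0.1250, 0.2500, 0.3750], E[r] = -0.2500, γ^t·E[r] = -0.250000, running G = -0.250000
t=1: π = [0.2188, 0.2500, 0.2188, 0.3125], E[r] = 0.1875, γ^t·E[r] = 0.168750, running G = -0.081250
t=2: π = [0.2422, 0.2500, 0.2227, 0.2852], E[r] = 0.1055, γ^t·E[r] = 0.085430, running G = 0.004180
t=3: π = [0.2432, 0.2524, 0.2222, 0.2822], E[r] = 0.1089, γ^t·E[r] = 0.079378, running G = 0.083558
t=4: π = [0.2437, 0.2526, 0.2222, 0.2815], E[r] = 0.1076, γ^t·E[r] = 0.070600, running G = 0.154158
t=5: π = [0.2437, 0.2527, 0.2222, 0.2814], E[r] = 0.1076, γ^t·E[r] = 0.063508, running G = 0.217666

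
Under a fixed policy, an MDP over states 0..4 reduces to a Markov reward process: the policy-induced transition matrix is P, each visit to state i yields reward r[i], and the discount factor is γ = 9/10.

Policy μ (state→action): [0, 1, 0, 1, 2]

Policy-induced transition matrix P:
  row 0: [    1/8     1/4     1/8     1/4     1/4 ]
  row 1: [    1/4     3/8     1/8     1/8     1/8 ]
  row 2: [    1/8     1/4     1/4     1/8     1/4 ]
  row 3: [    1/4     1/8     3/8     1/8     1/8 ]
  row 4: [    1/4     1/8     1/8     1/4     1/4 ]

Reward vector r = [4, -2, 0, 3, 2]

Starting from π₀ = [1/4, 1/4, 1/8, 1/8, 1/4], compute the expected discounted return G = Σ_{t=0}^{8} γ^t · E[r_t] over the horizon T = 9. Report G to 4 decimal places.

G = 7.8971

t=0: π = [0.2500, 0.2500, 0.1250, 0.1250, 0.2500], E[r] = 1.3750, γ^t·E[r] = 1.375000, running G = 1.375000
t=1: π = [0.2031, 0.2344, 0.1719, 0.1875, 0.2031], E[r] = 1.3125, γ^t·E[r] = 1.181250, running G = 2.556250
t=2: π = [0.2031, 0.2305, 0.1934, 0.1758, 0.1973], E[r] = 1.2734, γ^t·E[r] = 1.031484, running G = 3.587734
t=3: π = [0.2004, 0.2322, 0.1931, 0.1750, 0.1992], E[r] = 1.2610, γ^t·E[r] = 0.919259, running G = 4.506993
t=4: π = [0.2008, 0.2322, 0.1929, 0.1750, 0.1991], E[r] = 1.2618, γ^t·E[r] = 0.827874, running G = 5.334867
t=5: π = [0.2008, 0.2323, 0.1929, 0.1750, 0.1991], E[r] = 1.2618, γ^t·E[r] = 0.745059, running G = 6.079926
t=6: π = [0.2008, 0.2323, 0.1929, 0.1750, 0.1991], E[r] = 1.2618, γ^t·E[r] = 0.670560, running G = 6.750486
t=7: π = [0.2008, 0.2323, 0.1929, 0.1750, 0.1991], E[r] = 1.2618, γ^t·E[r] = 0.603501, running G = 7.353987
t=8: π = [0.2008, 0.2323, 0.1929, 0.1750, 0.1991], E[r] = 1.2618, γ^t·E[r] = 0.543151, running G = 7.897138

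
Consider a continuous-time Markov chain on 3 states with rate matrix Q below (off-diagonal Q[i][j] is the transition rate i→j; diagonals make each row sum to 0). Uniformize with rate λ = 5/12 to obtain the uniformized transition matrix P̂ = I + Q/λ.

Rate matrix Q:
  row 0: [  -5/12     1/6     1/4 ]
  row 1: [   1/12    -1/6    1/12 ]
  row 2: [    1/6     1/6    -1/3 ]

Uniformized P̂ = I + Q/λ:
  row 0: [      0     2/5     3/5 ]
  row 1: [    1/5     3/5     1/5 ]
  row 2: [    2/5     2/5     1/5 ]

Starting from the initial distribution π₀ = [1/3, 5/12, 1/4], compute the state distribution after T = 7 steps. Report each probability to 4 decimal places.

t=0: π = [0.3333, 0.4167, 0.2500]
t=1: π = [0.1833, 0.4833, 0.3333]
t=2: π = [0.2300, 0.4967, 0.2733]
t=3: π = [0.2087, 0.4993, 0.2920]
t=4: π = [0.2167, 0.4999, 0.2835]
t=5: π = [0.2134, 0.5000, 0.2867]
t=6: π = [0.2147, 0.5000, 0.2853]
t=7: π = [0.2141, 0.5000, 0.2859]

π = [0.2141, 0.5000, 0.2859]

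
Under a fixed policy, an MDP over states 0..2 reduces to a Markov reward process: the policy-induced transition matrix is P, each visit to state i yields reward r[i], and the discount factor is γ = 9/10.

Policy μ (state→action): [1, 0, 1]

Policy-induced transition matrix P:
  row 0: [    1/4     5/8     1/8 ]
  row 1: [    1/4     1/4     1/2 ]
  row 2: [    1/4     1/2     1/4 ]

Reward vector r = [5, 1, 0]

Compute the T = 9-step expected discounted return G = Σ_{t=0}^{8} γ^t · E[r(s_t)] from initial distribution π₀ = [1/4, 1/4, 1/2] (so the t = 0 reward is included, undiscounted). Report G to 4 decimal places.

G = 10.1178

t=0: π = [0.2500, 0.2500, 0.5000], E[r] = 1.5000, γ^t·E[r] = 1.500000, running G = 1.500000
t=1: π = [0.2500, 0.4688, 0.2813], E[r] = 1.7188, γ^t·E[r] = 1.546875, running G = 3.046875
t=2: π = [0.2500, 0.4141, 0.3359], E[r] = 1.6641, γ^t·E[r] = 1.347891, running G = 4.394766
t=3: π = [0.2500, 0.4277, 0.3223], E[r] = 1.6777, γ^t·E[r] = 1.223068, running G = 5.617834
t=4: π = [0.2500, 0.4243, 0.3257], E[r] = 1.6743, γ^t·E[r] = 1.098519, running G = 6.716353
t=5: π = [0.2500, 0.4252, 0.3248], E[r] = 1.6752, γ^t·E[r] = 0.989172, running G = 7.705525
t=6: π = [0.2500, 0.4250, 0.3250], E[r] = 1.6750, γ^t·E[r] = 0.890141, running G = 8.595666
t=7: π = [0.2500, 0.4250, 0.3250], E[r] = 1.6750, γ^t·E[r] = 0.801152, running G = 9.396818
t=8: π = [0.2500, 0.4250, 0.3250], E[r] = 1.6750, γ^t·E[r] = 0.721031, running G = 10.117849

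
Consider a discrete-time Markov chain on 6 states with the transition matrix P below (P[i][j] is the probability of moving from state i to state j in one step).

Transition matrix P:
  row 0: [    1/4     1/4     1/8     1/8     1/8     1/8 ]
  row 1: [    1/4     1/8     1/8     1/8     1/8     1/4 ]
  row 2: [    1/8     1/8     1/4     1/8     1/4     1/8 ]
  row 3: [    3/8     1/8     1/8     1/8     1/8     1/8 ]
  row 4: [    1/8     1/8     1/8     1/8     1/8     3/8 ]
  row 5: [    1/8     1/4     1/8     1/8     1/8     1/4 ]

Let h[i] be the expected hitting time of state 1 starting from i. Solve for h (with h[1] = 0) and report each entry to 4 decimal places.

First-step conditioning: h[1] = 0; for i ≠ 1, h[i] = 1 + Σ_k P[i][k]·h[k].
  h[0] = 1 + 1/4·h[0] + 1/8·h[2] + 1/8·h[3] + 1/8·h[4] + 1/8·h[5]
  h[2] = 1 + 1/8·h[0] + 1/4·h[2] + 1/8·h[3] + 1/4·h[4] + 1/8·h[5]
  h[3] = 1 + 3/8·h[0] + 1/8·h[2] + 1/8·h[3] + 1/8·h[4] + 1/8·h[5]
  h[4] = 1 + 1/8·h[0] + 1/8·h[2] + 1/8·h[3] + 1/8·h[4] + 3/8·h[5]
  h[5] = 1 + 1/8·h[0] + 1/8·h[2] + 1/8·h[3] + 1/8·h[4] + 1/4·h[5]
Solving the 5×5 linear system over states ≠ 1 gives exactly h = [448/89, 0, 520/89, 504/89, 504/89, 448/89] (h[1] = 0 is the target).

h = [5.0337, 0.0000, 5.8427, 5.6629, 5.6629, 5.0337]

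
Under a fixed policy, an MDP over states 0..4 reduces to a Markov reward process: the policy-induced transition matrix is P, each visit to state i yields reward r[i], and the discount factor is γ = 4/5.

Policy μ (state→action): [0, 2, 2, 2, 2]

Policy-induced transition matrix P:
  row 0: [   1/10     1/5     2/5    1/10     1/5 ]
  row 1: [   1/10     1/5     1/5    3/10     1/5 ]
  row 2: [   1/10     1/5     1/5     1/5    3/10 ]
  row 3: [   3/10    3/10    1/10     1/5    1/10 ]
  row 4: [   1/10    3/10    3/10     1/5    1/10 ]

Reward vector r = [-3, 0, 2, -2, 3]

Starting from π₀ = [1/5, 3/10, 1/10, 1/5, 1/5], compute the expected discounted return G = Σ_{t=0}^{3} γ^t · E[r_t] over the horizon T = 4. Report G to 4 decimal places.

t=0: π = [0.2000, 0.3000, 0.1000, 0.2000, 0.2000], E[r] = -0.2000, γ^t·E[r] = -0.200000, running G = -0.200000
t=1: π = [0.1400, 0.2400, 0.2400, 0.2100, 0.1700], E[r] = 0.1500, γ^t·E[r] = 0.120000, running G = -0.080000
t=2: π = [0.1420, 0.2380, 0.2240, 0.2100, 0.1860], E[r] = 0.1600, γ^t·E[r] = 0.102400, running G = 0.022400
t=3: π = [0.1420, 0.2396, 0.2260, 0.2096, 0.1828], E[r] = 0.1552, γ^t·E[r] = 0.079462, running G = 0.101862

G = 0.1019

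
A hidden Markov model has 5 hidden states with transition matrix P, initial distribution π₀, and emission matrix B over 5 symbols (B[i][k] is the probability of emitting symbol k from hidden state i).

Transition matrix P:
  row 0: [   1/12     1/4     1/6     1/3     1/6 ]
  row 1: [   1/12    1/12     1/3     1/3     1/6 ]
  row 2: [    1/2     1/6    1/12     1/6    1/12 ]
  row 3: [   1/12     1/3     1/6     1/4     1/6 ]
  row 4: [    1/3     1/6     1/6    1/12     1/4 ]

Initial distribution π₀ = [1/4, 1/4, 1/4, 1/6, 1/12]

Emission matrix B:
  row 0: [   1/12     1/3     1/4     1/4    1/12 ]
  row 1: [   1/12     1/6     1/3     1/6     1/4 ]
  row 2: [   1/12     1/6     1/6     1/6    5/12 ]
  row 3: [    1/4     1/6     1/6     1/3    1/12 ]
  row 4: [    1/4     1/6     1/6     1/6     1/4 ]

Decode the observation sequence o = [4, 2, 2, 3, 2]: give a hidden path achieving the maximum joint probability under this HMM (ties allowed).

t=0: δ = [2.083e-02, 6.250e-02, 1.042e-01, 1.389e-02, 2.083e-02]  (obs o_0=4)
t=1: δ = [1.302e-02, 5.787e-03, 3.472e-03, 3.472e-03, 1.736e-03]  ψ = [2, 2, 1, 1, 1]  (obs o_1=2)
t=2: δ = [4.340e-04, 1.085e-03, 3.617e-04, 7.234e-04, 3.617e-04]  ψ = [2, 0, 0, 0, 0]  (obs o_2=2)
t=3: δ = [4.521e-05, 4.019e-05, 6.028e-05, 1.206e-04, 3.014e-05]  ψ = [2, 3, 1, 1, 1]  (obs o_3=3)
t=4: δ = [7.535e-06, 1.340e-05, 3.349e-06, 5.023e-06, 3.349e-06]  ψ = [2, 3, 3, 3, 3]  (obs o_4=2)
backtrack: best end state = 1; path = [2, 0, 1, 3, 1]

path = [2, 0, 1, 3, 1]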